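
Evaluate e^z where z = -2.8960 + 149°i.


e^-2.8960 = 0.05524
cos(149°) = -0.8572
sin(149°) = 0.51504
Real = 0.05524*(-0.8572) = -0.0474
Imag = 0.05524*0.51504 = 0.0285

-0.0474 + 0.0285i


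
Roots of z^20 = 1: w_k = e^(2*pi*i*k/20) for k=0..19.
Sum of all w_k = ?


The sum of all 20th roots of unity is 0.
Geometric series: (1 - w^20)/(1 - w) = (1-1)/(1-w) = 0 since w^20 = 1, w ≠ 1.
Alternatively: coefficient of z^19 in z^20 - 1 is 0.

0


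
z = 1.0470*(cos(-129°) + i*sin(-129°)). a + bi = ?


a = 1.0470*cos(-129°) = 1.0470*(-0.6293) = -0.6589
b = 1.0470*sin(-129°) = 1.0470*(-0.77715) = -0.8137

-0.6589 - 0.8137i


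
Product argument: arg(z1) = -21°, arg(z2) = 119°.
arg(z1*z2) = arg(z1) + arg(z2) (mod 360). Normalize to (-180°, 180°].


arg(z1*z2) = -21° + 119° = 98°
Normalized to (-180°, 180°]: 98°

98°


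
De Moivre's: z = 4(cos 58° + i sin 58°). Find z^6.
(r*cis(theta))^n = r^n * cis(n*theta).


r^6 = 4^6 = 4096
n*theta = 6*58° = 348° = 348° (mod 360)
a = 4096*cos(348°) = 4006.4926
b = 4096*sin(348°) = -851.6063

4096 cis(348°) = 4006.4926 - 851.6063i


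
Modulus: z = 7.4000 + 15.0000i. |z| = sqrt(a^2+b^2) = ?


|z| = sqrt(7.4^2 + 15^2) = sqrt(54.76 + 225) = sqrt(279.76) = 16.7260

|z| = 16.7260


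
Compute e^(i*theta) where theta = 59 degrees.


cos(59°) = 0.5150
sin(59°) = 0.8572

e^(i*59°) = 0.5150 + 0.8572i


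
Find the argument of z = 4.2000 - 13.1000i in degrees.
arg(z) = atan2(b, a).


Re = 4.2, Im = -13.1
arg = atan2(-13.1, 4.2) = -72.2236 degrees

arg(z) = -72.2236 degrees


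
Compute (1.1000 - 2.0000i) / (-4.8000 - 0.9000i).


Conjugate of z2 = -4.8000 + 0.9000i
Numerator: (1.1000 - 2.0000i)(-4.8000 + 0.9000i) = -3.4800 + 10.5900i
Denominator: (-4.8)^2 + (-0.9)^2 = 23.85
Result = (-3.4800 + 10.5900i)/23.85

-0.1459 + 0.4440i


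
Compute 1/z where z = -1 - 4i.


|z|^2 = 1+16 = 17
1/z = (-1 + 4i)/17

1/z = -0.0588 + 0.2353i


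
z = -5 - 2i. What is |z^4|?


|z| = sqrt(25+4) = sqrt(29) = 5.3852
|z^4| = |z|^4 = (sqrt(29))^4 = 29^2 = 841

|z^4| = 841


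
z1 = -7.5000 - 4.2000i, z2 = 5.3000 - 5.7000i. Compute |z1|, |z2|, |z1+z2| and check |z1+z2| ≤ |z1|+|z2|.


|z1| = sqrt((-7.5)^2 + (-4.2)^2) = sqrt(73.89) = 8.5959
|z2| = sqrt(5.3^2 + (-5.7)^2) = sqrt(60.58) = 7.7833
z1+z2 = -2.2000 - 9.9000i
|z1+z2| = sqrt(102.85) = 10.1415
|z1|+|z2| = 8.5959 + 7.7833 = 16.3792

|z1+z2| = 10.1415 ≤ |z1|+|z2| = 16.3792 (verified)


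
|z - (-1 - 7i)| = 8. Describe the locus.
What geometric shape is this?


|z - z0| = r is a circle with center z0 and radius r.
Center = (-1, -7), radius = 8

Circle with center (-1, -7) and radius 8


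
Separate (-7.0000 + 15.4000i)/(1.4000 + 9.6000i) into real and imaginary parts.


Multiply by conjugate: (-7.0000 + 15.4000i)(1.4000 - 9.6000i) / (1.4^2 + 9.6^2)
Numerator real = -7*1.4 + 15.4*9.6 = 138.04
Numerator imag = 15.4*1.4 - (-7)*9.6 = 88.76
Denominator = 94.12
Re(z) = 138.04/94.12 = 1.4666
Im(z) = 88.76/94.12 = 0.9431

Re(z) = 1.4666, Im(z) = 0.9431


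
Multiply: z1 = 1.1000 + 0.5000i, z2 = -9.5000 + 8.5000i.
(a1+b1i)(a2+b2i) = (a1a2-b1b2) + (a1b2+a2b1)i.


Real = 1.1*(-9.5) - 0.5*8.5 = -10.45 - 4.25 = -14.7
Imag = 1.1*8.5 - (9.5)*0.5 = 9.35 - (4.75) = 4.6

-14.7000 + 4.6000i


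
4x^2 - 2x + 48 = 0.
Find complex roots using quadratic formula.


disc = (-2)^2 - 4*4*48 = 4 - 768 = -764
sqrt(|disc|) = sqrt(764) = 27.6405
Real part = 2/(2*4) = 0.2500
Imag part = 27.6405/(2*4) = 3.4551

0.2500 ± 3.4551i


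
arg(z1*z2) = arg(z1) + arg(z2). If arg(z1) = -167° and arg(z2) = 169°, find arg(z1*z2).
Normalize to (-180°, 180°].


arg(z1*z2) = -167° + 169° = 2°
Normalized to (-180°, 180°]: 2°

2°


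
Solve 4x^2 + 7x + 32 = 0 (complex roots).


disc = 7^2 - 4*4*32 = 49 - 512 = -463
sqrt(|disc|) = sqrt(463) = 21.5174
Real part = -7/(2*4) = -0.8750
Imag part = 21.5174/(2*4) = 2.6897

-0.8750 ± 2.6897i


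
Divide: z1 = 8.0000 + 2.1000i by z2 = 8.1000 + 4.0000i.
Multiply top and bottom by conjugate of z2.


Conjugate of z2 = 8.1000 - 4.0000i
Numerator: (8.0000 + 2.1000i)(8.1000 - 4.0000i) = 73.2000 - 14.9900i
Denominator: 8.1^2 + 4^2 = 81.61
Result = (73.2000 - 14.9900i)/81.61

0.8969 - 0.1837i


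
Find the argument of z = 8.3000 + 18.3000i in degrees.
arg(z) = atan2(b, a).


Re = 8.3, Im = 18.3
arg = atan2(18.3, 8.3) = 65.6032 degrees

arg(z) = 65.6032 degrees


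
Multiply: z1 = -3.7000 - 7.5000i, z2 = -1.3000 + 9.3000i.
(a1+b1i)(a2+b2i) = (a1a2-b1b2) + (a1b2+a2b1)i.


Real = -3.7*(-1.3) - (-7.5)*9.3 = 4.81 - (-69.75) = 74.56
Imag = -3.7*9.3 - (1.3)*(-7.5) = -34.41 + 9.75 = -24.66

74.5600 - 24.6600i


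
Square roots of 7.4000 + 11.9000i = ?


|z| = sqrt(54.76+141.61) = 14.0132
sqrt((|z|+a)/2) = sqrt((14.0132+7.4)/2) = sqrt(10.7066) = 3.2721
sqrt((|z|-a)/2) = sqrt((14.0132-7.4)/2) = sqrt(3.3066) = 1.8184

±(3.2721 + 1.8184i) i.e. 3.2721 + 1.8184i and -3.2721 - 1.8184i


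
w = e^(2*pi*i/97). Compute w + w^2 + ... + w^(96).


With w = e^(2*pi*i/97), all 97 of the 97th roots of unity w^0 = 1, w, ..., w^(96) sum to 0: 1 + w + ... + w^(96) = (1 - w^97)/(1 - w) = 0 since w^97 = 1, w ≠ 1.
Removing the root 1: w + w^2 + ... + w^(96) = 0 - 1 = -1

Sum = -1


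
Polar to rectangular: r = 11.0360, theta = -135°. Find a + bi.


a = 11.0360*cos(-135°) = 11.0360*(-0.7071) = -7.8036
b = 11.0360*sin(-135°) = 11.0360*(-0.7071) = -7.8036

-7.8036 - 7.8036i


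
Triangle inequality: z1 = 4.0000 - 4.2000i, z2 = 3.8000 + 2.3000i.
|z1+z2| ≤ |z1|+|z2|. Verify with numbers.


|z1| = sqrt(4^2 + (-4.2)^2) = sqrt(33.64) = 5.8000
|z2| = sqrt(3.8^2 + 2.3^2) = sqrt(19.73) = 4.4418
z1+z2 = 7.8000 - 1.9000i
|z1+z2| = sqrt(64.45) = 8.0281
|z1|+|z2| = 5.8000 + 4.4418 = 10.2418

|z1+z2| = 8.0281 ≤ |z1|+|z2| = 10.2418 (verified)


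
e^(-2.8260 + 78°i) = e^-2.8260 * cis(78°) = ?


e^-2.8260 = 0.05925
cos(78°) = 0.2079
sin(78°) = 0.9781
Real = 0.05925*0.2079 = 0.0123
Imag = 0.05925*0.9781 = 0.0580

0.0123 + 0.0580i


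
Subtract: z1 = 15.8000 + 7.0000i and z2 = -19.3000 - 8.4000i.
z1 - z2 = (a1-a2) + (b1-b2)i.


Real: 15.8 + 19.3 = 35.1
Imag: 7 + 8.4 = 15.4

35.1000 + 15.4000i


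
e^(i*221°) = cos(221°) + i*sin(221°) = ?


cos(221°) = -0.7547
sin(221°) = -0.6561

e^(i*221°) = -0.7547 - 0.6561i


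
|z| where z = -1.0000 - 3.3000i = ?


|z| = sqrt((-1)^2 + (-3.3)^2) = sqrt(1 + 10.89) = sqrt(11.89) = 3.4482

|z| = 3.4482


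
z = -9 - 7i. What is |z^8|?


|z| = sqrt(81+49) = sqrt(130) = 11.4018
|z^8| = |z|^8 = (sqrt(130))^8 = 130^4 = 285610000

|z^8| = 285610000


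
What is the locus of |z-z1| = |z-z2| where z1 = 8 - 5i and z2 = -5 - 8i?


Equal distances means the locus is the perpendicular bisector of z1 and z2.
Midpoint = ((8+(-5))/2, (-5+(-8))/2) = (1.5000, -6.5000)

Perpendicular bisector through (1.5000, -6.5000)


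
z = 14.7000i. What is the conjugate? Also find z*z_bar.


z_bar = -14.7000i
z*z_bar = 0^2 + 14.7^2 = 0 + 216.09 = 216.09

z_bar = -14.7000i, z*z_bar = 216.09


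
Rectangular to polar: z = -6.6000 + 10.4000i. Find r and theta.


r = sqrt(43.56+108.16) = sqrt(151.72) = 12.3175
theta = atan2(10.4, -6.6) = 122.3998 degrees

r = 12.3175, theta = 122.3998 degrees


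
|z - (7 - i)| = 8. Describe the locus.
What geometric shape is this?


|z - z0| = r is a circle with center z0 and radius r.
Center = (7, -1), radius = 8

Circle with center (7, -1) and radius 8


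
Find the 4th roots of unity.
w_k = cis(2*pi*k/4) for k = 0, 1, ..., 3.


The 4th roots of unity are cis(360k/4°) for k=0..3
Angle step = 360/4 = 90°
Primitive root: cis(90°)
Primitive root = 0 + 1.0000i

4 roots at angles: 0°, 90°, 180°, 270°


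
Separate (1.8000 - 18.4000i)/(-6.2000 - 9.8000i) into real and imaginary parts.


Multiply by conjugate: (1.8000 - 18.4000i)(-6.2000 + 9.8000i) / ((-6.2)^2 + (-9.8)^2)
Numerator real = 1.8*(-6.2) - (18.4)*(-9.8) = 169.16
Numerator imag = -18.4*(-6.2) - 1.8*(-9.8) = 131.72
Denominator = 134.48
Re(z) = 169.16/134.48 = 1.2579
Im(z) = 131.72/134.48 = 0.9795

Re(z) = 1.2579, Im(z) = 0.9795


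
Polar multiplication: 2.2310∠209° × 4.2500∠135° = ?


r = 2.2310 * 4.2500 = 9.4817
theta = 209° + 135° = 344° = 344° (mod 360)

9.4817 cis(344°)


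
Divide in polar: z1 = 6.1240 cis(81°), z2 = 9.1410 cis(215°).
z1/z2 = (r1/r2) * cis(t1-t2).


r = 6.1240 / 9.1410 = 0.6699
theta = 81° - 215° = -134° = 226° (mod 360)

0.6699 cis(226°)


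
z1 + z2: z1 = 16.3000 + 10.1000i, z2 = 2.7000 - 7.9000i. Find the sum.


Real: 16.3 + 2.7 = 19
Imag: 10.1 - 7.9 = 2.2

19.0000 + 2.2000i


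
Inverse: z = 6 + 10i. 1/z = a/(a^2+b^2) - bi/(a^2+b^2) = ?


|z|^2 = 36+100 = 136
1/z = (6 - 10i)/136

1/z = 0.0441 - 0.0735i


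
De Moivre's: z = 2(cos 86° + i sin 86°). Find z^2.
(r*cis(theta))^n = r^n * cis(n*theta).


r^2 = 2^2 = 4
n*theta = 2*86° = 172° = 172° (mod 360)
a = 4*cos(172°) = -3.9611
b = 4*sin(172°) = 0.5567

4 cis(172°) = -3.9611 + 0.5567i


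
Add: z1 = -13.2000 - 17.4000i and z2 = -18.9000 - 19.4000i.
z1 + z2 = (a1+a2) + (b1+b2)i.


Real: -13.2 - 18.9 = -32.1
Imag: -17.4 - 19.4 = -36.8

-32.1000 - 36.8000i


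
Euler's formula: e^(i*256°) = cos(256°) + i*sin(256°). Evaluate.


cos(256°) = -0.2419
sin(256°) = -0.9703

e^(i*256°) = -0.2419 - 0.9703i


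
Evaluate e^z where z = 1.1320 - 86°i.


e^1.1320 = 3.1019
cos(-86°) = 0.06976
sin(-86°) = -0.99756
Real = 3.1019*0.06976 = 0.2164
Imag = 3.1019*(-0.99756) = -3.0943

0.2164 - 3.0943i


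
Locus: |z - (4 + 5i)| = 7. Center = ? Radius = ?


|z - z0| = r is a circle with center z0 and radius r.
Center = (4, 5), radius = 7

Circle with center (4, 5) and radius 7


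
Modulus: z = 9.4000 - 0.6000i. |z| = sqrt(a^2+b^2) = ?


|z| = sqrt(9.4^2 + (-0.6)^2) = sqrt(88.36 + 0.36) = sqrt(88.72) = 9.4191

|z| = 9.4191


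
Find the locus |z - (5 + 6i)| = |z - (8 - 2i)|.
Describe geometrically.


Equal distances means the locus is the perpendicular bisector of z1 and z2.
Midpoint = ((5+8)/2, (6+(-2))/2) = (6.5000, 2.0000)

Perpendicular bisector through (6.5000, 2.0000)


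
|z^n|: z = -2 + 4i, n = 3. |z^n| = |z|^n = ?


|z| = sqrt(4+16) = sqrt(20) = 4.4721
|z^3| = |z|^3 = (sqrt(20))^3 = 20*sqrt(20)

|z^3| = 20*sqrt(20) ≈ 89.4427


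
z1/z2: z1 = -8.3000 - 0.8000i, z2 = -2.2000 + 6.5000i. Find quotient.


Conjugate of z2 = -2.2000 - 6.5000i
Numerator: (-8.3000 - 0.8000i)(-2.2000 - 6.5000i) = 13.0600 + 55.7100i
Denominator: (-2.2)^2 + 6.5^2 = 47.09
Result = (13.0600 + 55.7100i)/47.09

0.2773 + 1.1831i


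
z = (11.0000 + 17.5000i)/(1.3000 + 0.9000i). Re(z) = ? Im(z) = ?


Multiply by conjugate: (11.0000 + 17.5000i)(1.3000 - 0.9000i) / (1.3^2 + 0.9^2)
Numerator real = 11*1.3 + 17.5*0.9 = 30.05
Numerator imag = 17.5*1.3 - 11*0.9 = 12.85
Denominator = 2.5
Re(z) = 30.05/2.5 = 12.0200
Im(z) = 12.85/2.5 = 5.1400

Re(z) = 12.0200, Im(z) = 5.1400


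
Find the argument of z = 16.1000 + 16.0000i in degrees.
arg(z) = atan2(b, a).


Re = 16.1, Im = 16
arg = atan2(16, 16.1) = 44.8215 degrees

arg(z) = 44.8215 degrees


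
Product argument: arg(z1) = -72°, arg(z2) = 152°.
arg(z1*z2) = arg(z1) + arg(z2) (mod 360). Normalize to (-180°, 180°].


arg(z1*z2) = -72° + 152° = 80°
Normalized to (-180°, 180°]: 80°

80°


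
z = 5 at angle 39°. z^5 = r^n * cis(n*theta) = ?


r^5 = 5^5 = 3125
n*theta = 5*39° = 195° = 195° (mod 360)
a = 3125*cos(195°) = -3018.5182
b = 3125*sin(195°) = -808.8095

3125 cis(195°) = -3018.5182 - 808.8095i


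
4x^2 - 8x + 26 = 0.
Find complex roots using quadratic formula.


disc = (-8)^2 - 4*4*26 = 64 - 416 = -352
sqrt(|disc|) = sqrt(352) = 18.7617
Real part = 8/(2*4) = 1.0000
Imag part = 18.7617/(2*4) = 2.3452

1.0000 ± 2.3452i


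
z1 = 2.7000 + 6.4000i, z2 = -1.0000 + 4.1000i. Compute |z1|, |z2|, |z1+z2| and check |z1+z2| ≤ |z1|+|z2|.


|z1| = sqrt(2.7^2 + 6.4^2) = sqrt(48.25) = 6.9462
|z2| = sqrt((-1)^2 + 4.1^2) = sqrt(17.81) = 4.2202
z1+z2 = 1.7000 + 10.5000i
|z1+z2| = sqrt(113.14) = 10.6367
|z1|+|z2| = 6.9462 + 4.2202 = 11.1664

|z1+z2| = 10.6367 ≤ |z1|+|z2| = 11.1664 (verified)


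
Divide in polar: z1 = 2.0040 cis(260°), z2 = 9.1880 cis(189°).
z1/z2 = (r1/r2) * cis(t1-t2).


r = 2.0040 / 9.1880 = 0.2181
theta = 260° - 189° = 71° = 71° (mod 360)

0.2181 cis(71°)


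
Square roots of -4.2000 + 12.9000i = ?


|z| = sqrt(17.64+166.41) = 13.5665
sqrt((|z|+a)/2) = sqrt((13.5665+(-4.2))/2) = sqrt(4.6833) = 2.1641
sqrt((|z|-a)/2) = sqrt((13.5665-(-4.2))/2) = sqrt(8.8833) = 2.9805

±(2.1641 + 2.9805i) i.e. 2.1641 + 2.9805i and -2.1641 - 2.9805i


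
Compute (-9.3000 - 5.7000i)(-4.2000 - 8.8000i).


Real = -9.3*(-4.2) - (-5.7)*(-8.8) = 39.06 - 50.16 = -11.1
Imag = -9.3*(-8.8) - (4.2)*(-5.7) = 81.84 + 23.94 = 105.78

-11.1000 + 105.7800i


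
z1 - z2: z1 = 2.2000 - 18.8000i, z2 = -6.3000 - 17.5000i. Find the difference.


Real: 2.2 + 6.3 = 8.5
Imag: -18.8 + 17.5 = -1.3

8.5000 - 1.3000i


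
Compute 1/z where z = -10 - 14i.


|z|^2 = 100+196 = 296
1/z = (-10 + 14i)/296

1/z = -0.0338 + 0.0473i


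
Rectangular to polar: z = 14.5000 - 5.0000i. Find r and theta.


r = sqrt(210.25+25) = sqrt(235.25) = 15.3379
theta = atan2(-5, 14.5) = -19.0256 degrees

r = 15.3379, theta = -19.0256 degrees


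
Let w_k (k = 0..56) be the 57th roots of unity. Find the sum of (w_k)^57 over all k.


The roots are w_k = w^k with w = e^(2*pi*i/57), and (w^k)^57 = (w^57)^k.
So S = 1 + u + u^2 + ... + u^(56) with u = w^57.
57 = 1*57 + 0, so 57 is a multiple of 57 and u = (w^57)^1 = 1.
Every one of the 57 terms equals 1: S = 57

S = 57


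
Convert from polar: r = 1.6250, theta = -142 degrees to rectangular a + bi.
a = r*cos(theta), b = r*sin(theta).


a = 1.6250*cos(-142°) = 1.6250*(-0.788) = -1.2805
b = 1.6250*sin(-142°) = 1.6250*(-0.61566) = -1.0004

-1.2805 - 1.0004i


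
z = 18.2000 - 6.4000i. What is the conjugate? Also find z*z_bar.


z_bar = 18.2000 + 6.4000i
z*z_bar = 18.2^2 + (-6.4)^2 = 331.24 + 40.96 = 372.2

z_bar = 18.2000 + 6.4000i, z*z_bar = 372.2


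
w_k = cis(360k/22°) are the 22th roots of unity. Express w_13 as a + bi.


Angle = 360*13/22 = 212.7273°
a = cos(212.7273°) = -0.8413
b = sin(212.7273°) = -0.5406

-0.8413 - 0.5406i


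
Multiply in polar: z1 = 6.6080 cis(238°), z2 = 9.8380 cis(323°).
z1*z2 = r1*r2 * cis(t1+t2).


r = 6.6080 * 9.8380 = 65.0095
theta = 238° + 323° = 561° = 201° (mod 360)

65.0095 cis(201°)


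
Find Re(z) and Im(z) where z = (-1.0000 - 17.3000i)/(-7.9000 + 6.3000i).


Multiply by conjugate: (-1.0000 - 17.3000i)(-7.9000 - 6.3000i) / ((-7.9)^2 + 6.3^2)
Numerator real = -1*(-7.9) - (17.3)*6.3 = -101.09
Numerator imag = -17.3*(-7.9) - (-1)*6.3 = 142.97
Denominator = 102.1
Re(z) = -101.09/102.1 = -0.9901
Im(z) = 142.97/102.1 = 1.4003

Re(z) = -0.9901, Im(z) = 1.4003


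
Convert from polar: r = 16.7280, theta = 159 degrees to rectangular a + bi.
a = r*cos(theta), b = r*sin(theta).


a = 16.7280*cos(159°) = 16.7280*(-0.93358) = -15.6169
b = 16.7280*sin(159°) = 16.7280*0.35837 = 5.9948

-15.6169 + 5.9948i


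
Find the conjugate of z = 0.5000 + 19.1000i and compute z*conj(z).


z_bar = 0.5000 - 19.1000i
z*z_bar = 0.5^2 + 19.1^2 = 0.25 + 364.81 = 365.06

z_bar = 0.5000 - 19.1000i, z*z_bar = 365.06


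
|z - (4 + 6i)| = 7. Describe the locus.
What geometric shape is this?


|z - z0| = r is a circle with center z0 and radius r.
Center = (4, 6), radius = 7

Circle with center (4, 6) and radius 7


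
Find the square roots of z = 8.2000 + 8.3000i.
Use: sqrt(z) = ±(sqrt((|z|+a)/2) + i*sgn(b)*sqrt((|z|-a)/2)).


|z| = sqrt(67.24+68.89) = 11.6675
sqrt((|z|+a)/2) = sqrt((11.6675+8.2)/2) = sqrt(9.9337) = 3.1518
sqrt((|z|-a)/2) = sqrt((11.6675-8.2)/2) = sqrt(1.7337) = 1.3167

±(3.1518 + 1.3167i) i.e. 3.1518 + 1.3167i and -3.1518 - 1.3167i


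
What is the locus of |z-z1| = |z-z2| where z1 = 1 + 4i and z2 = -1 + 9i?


Equal distances means the locus is the perpendicular bisector of z1 and z2.
Midpoint = ((1+(-1))/2, (4+9)/2) = (0, 6.5000)

Perpendicular bisector through (0, 6.5000)


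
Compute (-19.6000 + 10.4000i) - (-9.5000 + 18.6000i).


Real: -19.6 + 9.5 = -10.1
Imag: 10.4 - 18.6 = -8.2

-10.1000 - 8.2000i


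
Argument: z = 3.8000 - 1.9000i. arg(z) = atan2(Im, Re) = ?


Re = 3.8, Im = -1.9
arg = atan2(-1.9, 3.8) = -26.5651 degrees

arg(z) = -26.5651 degrees


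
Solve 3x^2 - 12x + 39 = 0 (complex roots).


disc = (-12)^2 - 4*3*39 = 144 - 468 = -324
sqrt(|disc|) = sqrt(324) = 18.0000
Real part = 12/(2*3) = 2.0000
Imag part = 18.0000/(2*3) = 3.0000

2.0000 ± 3.0000i


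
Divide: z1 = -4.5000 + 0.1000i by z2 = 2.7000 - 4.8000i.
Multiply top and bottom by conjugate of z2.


Conjugate of z2 = 2.7000 + 4.8000i
Numerator: (-4.5000 + 0.1000i)(2.7000 + 4.8000i) = -12.6300 - 21.3300i
Denominator: 2.7^2 + (-4.8)^2 = 30.33
Result = (-12.6300 - 21.3300i)/30.33

-0.4164 - 0.7033i


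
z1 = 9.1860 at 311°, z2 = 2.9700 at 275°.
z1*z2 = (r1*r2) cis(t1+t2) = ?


r = 9.1860 * 2.9700 = 27.2824
theta = 311° + 275° = 586° = 226° (mod 360)

27.2824 cis(226°)


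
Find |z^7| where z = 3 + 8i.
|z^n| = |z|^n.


|z| = sqrt(9+64) = sqrt(73) = 8.5440
|z^7| = |z|^7 = (sqrt(73))^7 = 73^3 * sqrt(73) = 389017*sqrt(73)

|z^7| = 389017*sqrt(73) ≈ 3323762.7050


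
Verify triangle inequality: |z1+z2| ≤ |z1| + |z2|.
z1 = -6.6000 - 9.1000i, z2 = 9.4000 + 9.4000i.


|z1| = sqrt((-6.6)^2 + (-9.1)^2) = sqrt(126.37) = 11.2414
|z2| = sqrt(9.4^2 + 9.4^2) = sqrt(176.72) = 13.2936
z1+z2 = 2.8000 + 0.3000i
|z1+z2| = sqrt(7.93) = 2.8160
|z1|+|z2| = 11.2414 + 13.2936 = 24.5350

|z1+z2| = 2.8160 ≤ |z1|+|z2| = 24.5350 (verified)


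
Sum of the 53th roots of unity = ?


The sum of all 53th roots of unity is 0.
Geometric series: (1 - w^53)/(1 - w) = (1-1)/(1-w) = 0 since w^53 = 1, w ≠ 1.
Alternatively: coefficient of z^52 in z^53 - 1 is 0.

0


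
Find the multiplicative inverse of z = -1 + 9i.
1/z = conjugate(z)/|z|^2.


|z|^2 = 1+81 = 82
1/z = (-1 - 9i)/82

1/z = -0.0122 - 0.1098i


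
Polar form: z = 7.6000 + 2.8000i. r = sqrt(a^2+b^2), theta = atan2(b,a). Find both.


r = sqrt(57.76+7.84) = sqrt(65.6) = 8.0994
theta = atan2(2.8, 7.6) = 20.2249 degrees

r = 8.0994, theta = 20.2249 degrees


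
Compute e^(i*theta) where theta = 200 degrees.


cos(200°) = -0.9397
sin(200°) = -0.3420

e^(i*200°) = -0.9397 - 0.3420i


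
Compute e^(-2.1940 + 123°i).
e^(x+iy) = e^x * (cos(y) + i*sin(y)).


e^-2.1940 = 0.1115
cos(123°) = -0.5446
sin(123°) = 0.8387
Real = 0.1115*(-0.5446) = -0.0607
Imag = 0.1115*0.8387 = 0.0935

-0.0607 + 0.0935i


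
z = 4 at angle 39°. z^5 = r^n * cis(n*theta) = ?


r^5 = 4^5 = 1024
n*theta = 5*39° = 195° = 195° (mod 360)
a = 1024*cos(195°) = -989.1080
b = 1024*sin(195°) = -265.0307

1024 cis(195°) = -989.1080 - 265.0307i


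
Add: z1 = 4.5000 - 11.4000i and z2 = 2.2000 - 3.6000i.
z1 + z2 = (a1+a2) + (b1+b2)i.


Real: 4.5 + 2.2 = 6.7
Imag: -11.4 - 3.6 = -15

6.7000 - 15.0000i


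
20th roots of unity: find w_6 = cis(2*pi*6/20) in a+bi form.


Angle = 360*6/20 = 108°
a = cos(108°) = -0.3090
b = sin(108°) = 0.9511

-0.3090 + 0.9511i


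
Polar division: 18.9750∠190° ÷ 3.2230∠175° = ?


r = 18.9750 / 3.2230 = 5.8874
theta = 190° - 175° = 15° = 15° (mod 360)

5.8874 cis(15°)


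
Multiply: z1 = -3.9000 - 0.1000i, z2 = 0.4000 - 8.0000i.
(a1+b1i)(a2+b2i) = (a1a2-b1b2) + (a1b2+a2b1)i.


Real = -3.9*0.4 - (-0.1)*(-8) = -1.56 - 0.8 = -2.36
Imag = -3.9*(-8) + 0.4*(-0.1) = 31.2 - (0.04) = 31.16

-2.3600 + 31.1600i


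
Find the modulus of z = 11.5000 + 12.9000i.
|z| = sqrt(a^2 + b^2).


|z| = sqrt(11.5^2 + 12.9^2) = sqrt(132.25 + 166.41) = sqrt(298.66) = 17.2818

|z| = 17.2818


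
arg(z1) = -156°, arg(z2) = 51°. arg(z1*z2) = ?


arg(z1*z2) = -156° + 51° = -105°
Normalized to (-180°, 180°]: -105°

-105°


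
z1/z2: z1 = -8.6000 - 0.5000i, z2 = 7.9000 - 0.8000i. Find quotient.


Conjugate of z2 = 7.9000 + 0.8000i
Numerator: (-8.6000 - 0.5000i)(7.9000 + 0.8000i) = -67.5400 - 10.8300i
Denominator: 7.9^2 + (-0.8)^2 = 63.05
Result = (-67.5400 - 10.8300i)/63.05

-1.0712 - 0.1718i


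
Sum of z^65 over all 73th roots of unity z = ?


The roots are w_k = w^k with w = e^(2*pi*i/73), and (w^k)^65 = (w^65)^k.
So S = 1 + u + u^2 + ... + u^(72) with u = w^65.
65 = 0*73 + 65, so 65 is not a multiple of 73: u = w^65 ≠ 1 (w is a primitive 73th root), while u^73 = (w^73)^65 = 1.
Geometric series: S = (1 - u^73)/(1 - u) = (1 - 1)/(1 - u) = 0

S = 0


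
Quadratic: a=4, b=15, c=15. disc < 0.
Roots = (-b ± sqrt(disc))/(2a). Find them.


disc = 15^2 - 4*4*15 = 225 - 240 = -15
sqrt(|disc|) = sqrt(15) = 3.8730
Real part = -15/(2*4) = -1.8750
Imag part = 3.8730/(2*4) = 0.4841

-1.8750 ± 0.4841i


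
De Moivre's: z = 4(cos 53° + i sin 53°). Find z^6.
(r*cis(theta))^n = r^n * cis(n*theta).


r^6 = 4^6 = 4096
n*theta = 6*53° = 318° = 318° (mod 360)
a = 4096*cos(318°) = 3043.9212
b = 4096*sin(318°) = -2740.7590

4096 cis(318°) = 3043.9212 - 2740.7590i


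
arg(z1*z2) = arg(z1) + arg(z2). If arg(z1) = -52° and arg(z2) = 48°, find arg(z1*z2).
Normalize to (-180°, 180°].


arg(z1*z2) = -52° + 48° = -4°
Normalized to (-180°, 180°]: -4°

-4°


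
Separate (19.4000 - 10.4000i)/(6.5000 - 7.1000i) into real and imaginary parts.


Multiply by conjugate: (19.4000 - 10.4000i)(6.5000 + 7.1000i) / (6.5^2 + (-7.1)^2)
Numerator real = 19.4*6.5 - (10.4)*(-7.1) = 199.94
Numerator imag = -10.4*6.5 - 19.4*(-7.1) = 70.14
Denominator = 92.66
Re(z) = 199.94/92.66 = 2.1578
Im(z) = 70.14/92.66 = 0.7570

Re(z) = 2.1578, Im(z) = 0.7570


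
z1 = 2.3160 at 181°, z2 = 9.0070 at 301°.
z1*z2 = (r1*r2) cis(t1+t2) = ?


r = 2.3160 * 9.0070 = 20.8602
theta = 181° + 301° = 482° = 122° (mod 360)

20.8602 cis(122°)


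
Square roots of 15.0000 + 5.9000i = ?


|z| = sqrt(225+34.81) = 16.1186
sqrt((|z|+a)/2) = sqrt((16.1186+15)/2) = sqrt(15.5593) = 3.9445
sqrt((|z|-a)/2) = sqrt((16.1186-15)/2) = sqrt(0.5593) = 0.7479

±(3.9445 + 0.7479i) i.e. 3.9445 + 0.7479i and -3.9445 - 0.7479i


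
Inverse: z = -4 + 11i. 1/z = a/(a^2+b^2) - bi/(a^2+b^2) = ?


|z|^2 = 16+121 = 137
1/z = (-4 - 11i)/137

1/z = -0.0292 - 0.0803i


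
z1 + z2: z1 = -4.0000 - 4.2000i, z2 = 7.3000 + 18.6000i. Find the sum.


Real: -4 + 7.3 = 3.3
Imag: -4.2 + 18.6 = 14.4

3.3000 + 14.4000i


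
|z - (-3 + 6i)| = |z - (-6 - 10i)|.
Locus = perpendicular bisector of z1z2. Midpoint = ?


Equal distances means the locus is the perpendicular bisector of z1 and z2.
Midpoint = ((-3+(-6))/2, (6+(-10))/2) = (-4.5000, -2.0000)

Perpendicular bisector through (-4.5000, -2.0000)


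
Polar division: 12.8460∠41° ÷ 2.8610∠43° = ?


r = 12.8460 / 2.8610 = 4.4900
theta = 41° - 43° = -2° = 358° (mod 360)

4.4900 cis(358°)


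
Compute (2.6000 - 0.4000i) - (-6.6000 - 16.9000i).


Real: 2.6 + 6.6 = 9.2
Imag: -0.4 + 16.9 = 16.5

9.2000 + 16.5000i


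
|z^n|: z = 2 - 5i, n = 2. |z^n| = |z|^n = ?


|z| = sqrt(4+25) = sqrt(29) = 5.3852
|z^2| = |z|^2 = (sqrt(29))^2 = 29

|z^2| = 29


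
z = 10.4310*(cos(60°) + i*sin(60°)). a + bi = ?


a = 10.4310*cos(60°) = 10.4310*0.5 = 5.2155
b = 10.4310*sin(60°) = 10.4310*0.866025 = 9.0335

5.2155 + 9.0335i


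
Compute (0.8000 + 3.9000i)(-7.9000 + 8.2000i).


Real = 0.8*(-7.9) - 3.9*8.2 = -6.32 - 31.98 = -38.3
Imag = 0.8*8.2 - (7.9)*3.9 = 6.56 - (30.81) = -24.25

-38.3000 - 24.2500i


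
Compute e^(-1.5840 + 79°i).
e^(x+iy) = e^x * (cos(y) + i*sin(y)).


e^-1.5840 = 0.20515
cos(79°) = 0.1908
sin(79°) = 0.9816
Real = 0.20515*0.1908 = 0.0391
Imag = 0.20515*0.9816 = 0.2014

0.0391 + 0.2014i


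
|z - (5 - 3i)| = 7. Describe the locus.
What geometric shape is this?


|z - z0| = r is a circle with center z0 and radius r.
Center = (5, -3), radius = 7

Circle with center (5, -3) and radius 7


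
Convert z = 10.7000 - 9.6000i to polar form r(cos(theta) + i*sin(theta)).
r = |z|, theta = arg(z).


r = sqrt(114.49+92.16) = sqrt(206.65) = 14.3753
theta = atan2(-9.6, 10.7) = -41.8983 degrees

r = 14.3753, theta = -41.8983 degrees


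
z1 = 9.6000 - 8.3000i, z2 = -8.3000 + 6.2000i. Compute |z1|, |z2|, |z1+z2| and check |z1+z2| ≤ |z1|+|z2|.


|z1| = sqrt(9.6^2 + (-8.3)^2) = sqrt(161.05) = 12.6905
|z2| = sqrt((-8.3)^2 + 6.2^2) = sqrt(107.33) = 10.3600
z1+z2 = 1.3000 - 2.1000i
|z1+z2| = sqrt(6.1) = 2.4698
|z1|+|z2| = 12.6905 + 10.3600 = 23.0505

|z1+z2| = 2.4698 ≤ |z1|+|z2| = 23.0505 (verified)


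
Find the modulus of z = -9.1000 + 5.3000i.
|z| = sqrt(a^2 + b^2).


|z| = sqrt((-9.1)^2 + 5.3^2) = sqrt(82.81 + 28.09) = sqrt(110.9) = 10.5309

|z| = 10.5309


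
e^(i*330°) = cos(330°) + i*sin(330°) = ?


cos(330°) = 0.8660
sin(330°) = -0.5000

e^(i*330°) = 0.8660 - 0.5000i


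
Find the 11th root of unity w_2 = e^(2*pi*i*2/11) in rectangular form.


Angle = 360*2/11 = 65.4545°
a = cos(65.4545°) = 0.4154
b = sin(65.4545°) = 0.9096

0.4154 + 0.9096i


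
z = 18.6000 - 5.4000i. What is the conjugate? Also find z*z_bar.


z_bar = 18.6000 + 5.4000i
z*z_bar = 18.6^2 + (-5.4)^2 = 345.96 + 29.16 = 375.12

z_bar = 18.6000 + 5.4000i, z*z_bar = 375.12


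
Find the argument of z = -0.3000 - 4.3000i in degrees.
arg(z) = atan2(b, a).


Re = -0.3, Im = -4.3
arg = atan2(-4.3, -0.3) = -93.9909 degrees

arg(z) = -93.9909 degrees


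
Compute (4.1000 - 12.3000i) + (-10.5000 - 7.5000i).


Real: 4.1 - 10.5 = -6.4
Imag: -12.3 - 7.5 = -19.8

-6.4000 - 19.8000i


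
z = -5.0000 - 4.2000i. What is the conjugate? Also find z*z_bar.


z_bar = -5.0000 + 4.2000i
z*z_bar = (-5)^2 + (-4.2)^2 = 25 + 17.64 = 42.64

z_bar = -5.0000 + 4.2000i, z*z_bar = 42.64


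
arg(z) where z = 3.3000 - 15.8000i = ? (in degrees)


Re = 3.3, Im = -15.8
arg = atan2(-15.8, 3.3) = -78.2028 degrees

arg(z) = -78.2028 degrees


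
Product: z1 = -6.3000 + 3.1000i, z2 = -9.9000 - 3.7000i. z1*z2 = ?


Real = -6.3*(-9.9) - 3.1*(-3.7) = 62.37 - (-11.47) = 73.84
Imag = -6.3*(-3.7) - (9.9)*3.1 = 23.31 - (30.69) = -7.38

73.8400 - 7.3800i


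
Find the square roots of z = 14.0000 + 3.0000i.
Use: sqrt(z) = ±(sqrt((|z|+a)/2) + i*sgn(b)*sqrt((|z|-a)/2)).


|z| = sqrt(196+9) = 14.3178
sqrt((|z|+a)/2) = sqrt((14.3178+14)/2) = sqrt(14.1589) = 3.7628
sqrt((|z|-a)/2) = sqrt((14.3178-14)/2) = sqrt(0.1589) = 0.3986

±(3.7628 + 0.3986i) i.e. 3.7628 + 0.3986i and -3.7628 - 0.3986i


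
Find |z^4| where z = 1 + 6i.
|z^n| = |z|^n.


|z| = sqrt(1+36) = sqrt(37) = 6.0828
|z^4| = |z|^4 = (sqrt(37))^4 = 37^2 = 1369

|z^4| = 1369


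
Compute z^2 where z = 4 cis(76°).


r^2 = 4^2 = 16
n*theta = 2*76° = 152° = 152° (mod 360)
a = 16*cos(152°) = -14.1272
b = 16*sin(152°) = 7.5115

16 cis(152°) = -14.1272 + 7.5115i


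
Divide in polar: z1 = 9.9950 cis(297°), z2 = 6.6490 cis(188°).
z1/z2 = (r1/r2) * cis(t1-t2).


r = 9.9950 / 6.6490 = 1.5032
theta = 297° - 188° = 109° = 109° (mod 360)

1.5032 cis(109°)


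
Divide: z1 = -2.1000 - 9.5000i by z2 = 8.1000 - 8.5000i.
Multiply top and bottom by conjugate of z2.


Conjugate of z2 = 8.1000 + 8.5000i
Numerator: (-2.1000 - 9.5000i)(8.1000 + 8.5000i) = 63.7400 - 94.8000i
Denominator: 8.1^2 + (-8.5)^2 = 137.86
Result = (63.7400 - 94.8000i)/137.86

0.4624 - 0.6877i


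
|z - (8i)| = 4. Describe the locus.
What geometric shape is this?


|z - z0| = r is a circle with center z0 and radius r.
Center = (0, 8), radius = 4

Circle with center (0, 8) and radius 4


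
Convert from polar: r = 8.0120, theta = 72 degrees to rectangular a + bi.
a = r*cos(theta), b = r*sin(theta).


a = 8.0120*cos(72°) = 8.0120*0.309017 = 2.4758
b = 8.0120*sin(72°) = 8.0120*0.95106 = 7.6199

2.4758 + 7.6199i


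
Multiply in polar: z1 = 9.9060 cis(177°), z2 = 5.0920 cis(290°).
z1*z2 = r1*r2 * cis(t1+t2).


r = 9.9060 * 5.0920 = 50.4414
theta = 177° + 290° = 467° = 107° (mod 360)

50.4414 cis(107°)


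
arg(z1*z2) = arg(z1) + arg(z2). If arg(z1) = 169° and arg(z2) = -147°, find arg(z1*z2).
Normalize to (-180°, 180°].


arg(z1*z2) = 169° - 147° = 22°
Normalized to (-180°, 180°]: 22°

22°


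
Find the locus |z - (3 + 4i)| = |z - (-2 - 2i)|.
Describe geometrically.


Equal distances means the locus is the perpendicular bisector of z1 and z2.
Midpoint = ((3+(-2))/2, (4+(-2))/2) = (0.5000, 1.0000)

Perpendicular bisector through (0.5000, 1.0000)


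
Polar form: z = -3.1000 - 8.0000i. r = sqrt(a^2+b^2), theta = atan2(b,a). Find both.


r = sqrt(9.61+64) = sqrt(73.61) = 8.5796
theta = atan2(-8, -3.1) = -111.1813 degrees

r = 8.5796, theta = -111.1813 degrees


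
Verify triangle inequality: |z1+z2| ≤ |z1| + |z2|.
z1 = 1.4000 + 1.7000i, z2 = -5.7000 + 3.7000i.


|z1| = sqrt(1.4^2 + 1.7^2) = sqrt(4.85) = 2.2023
|z2| = sqrt((-5.7)^2 + 3.7^2) = sqrt(46.18) = 6.7956
z1+z2 = -4.3000 + 5.4000i
|z1+z2| = sqrt(47.65) = 6.9029
|z1|+|z2| = 2.2023 + 6.7956 = 8.9979

|z1+z2| = 6.9029 ≤ |z1|+|z2| = 8.9979 (verified)


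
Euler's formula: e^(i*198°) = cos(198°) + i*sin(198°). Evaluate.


cos(198°) = -0.9511
sin(198°) = -0.3090

e^(i*198°) = -0.9511 - 0.3090i


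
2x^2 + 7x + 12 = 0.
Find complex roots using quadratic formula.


disc = 7^2 - 4*2*12 = 49 - 96 = -47
sqrt(|disc|) = sqrt(47) = 6.8557
Real part = -7/(2*2) = -1.7500
Imag part = 6.8557/(2*2) = 1.7139

-1.7500 ± 1.7139i


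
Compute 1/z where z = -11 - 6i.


|z|^2 = 121+36 = 157
1/z = (-11 + 6i)/157

1/z = -0.0701 + 0.0382i


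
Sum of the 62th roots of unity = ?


The sum of all 62th roots of unity is 0.
Geometric series: (1 - w^62)/(1 - w) = (1-1)/(1-w) = 0 since w^62 = 1, w ≠ 1.
Alternatively: coefficient of z^61 in z^62 - 1 is 0.

0


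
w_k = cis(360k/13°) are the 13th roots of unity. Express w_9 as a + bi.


Angle = 360*9/13 = 249.2308°
a = cos(249.2308°) = -0.3546
b = sin(249.2308°) = -0.9350

-0.3546 - 0.9350i


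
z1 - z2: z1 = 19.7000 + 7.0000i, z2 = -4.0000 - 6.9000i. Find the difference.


Real: 19.7 + 4 = 23.7
Imag: 7 + 6.9 = 13.9

23.7000 + 13.9000i


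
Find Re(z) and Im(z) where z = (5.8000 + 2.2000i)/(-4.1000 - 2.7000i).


Multiply by conjugate: (5.8000 + 2.2000i)(-4.1000 + 2.7000i) / ((-4.1)^2 + (-2.7)^2)
Numerator real = 5.8*(-4.1) + 2.2*(-2.7) = -29.72
Numerator imag = 2.2*(-4.1) - 5.8*(-2.7) = 6.64
Denominator = 24.1
Re(z) = -29.72/24.1 = -1.2332
Im(z) = 6.64/24.1 = 0.2755

Re(z) = -1.2332, Im(z) = 0.2755


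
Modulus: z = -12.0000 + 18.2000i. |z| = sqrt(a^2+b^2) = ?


|z| = sqrt((-12)^2 + 18.2^2) = sqrt(144 + 331.24) = sqrt(475.24) = 21.8000

|z| = 21.8000


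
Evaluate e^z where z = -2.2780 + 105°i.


e^-2.2780 = 0.1025
cos(105°) = -0.2588
sin(105°) = 0.9659
Real = 0.1025*(-0.2588) = -0.0265
Imag = 0.1025*0.9659 = 0.0990

-0.0265 + 0.0990i


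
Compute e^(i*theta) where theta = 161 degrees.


cos(161°) = -0.9455
sin(161°) = 0.3256

e^(i*161°) = -0.9455 + 0.3256i


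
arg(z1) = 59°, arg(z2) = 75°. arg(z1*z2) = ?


arg(z1*z2) = 59° + 75° = 134°
Normalized to (-180°, 180°]: 134°

134°


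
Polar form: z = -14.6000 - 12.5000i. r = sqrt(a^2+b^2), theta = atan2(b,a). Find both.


r = sqrt(213.16+156.25) = sqrt(369.41) = 19.2200
theta = atan2(-12.5, -14.6) = -139.4310 degrees

r = 19.2200, theta = -139.4310 degrees


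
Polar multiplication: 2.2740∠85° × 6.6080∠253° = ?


r = 2.2740 * 6.6080 = 15.0266
theta = 85° + 253° = 338° = 338° (mod 360)

15.0266 cis(338°)


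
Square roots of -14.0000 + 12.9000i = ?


|z| = sqrt(196+166.41) = 19.0371
sqrt((|z|+a)/2) = sqrt((19.0371+(-14))/2) = sqrt(2.5185) = 1.5870
sqrt((|z|-a)/2) = sqrt((19.0371-(-14))/2) = sqrt(16.5185) = 4.0643

±(1.5870 + 4.0643i) i.e. 1.5870 + 4.0643i and -1.5870 - 4.0643i


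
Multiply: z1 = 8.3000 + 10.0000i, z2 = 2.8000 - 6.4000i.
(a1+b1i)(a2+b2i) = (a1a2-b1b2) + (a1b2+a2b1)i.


Real = 8.3*2.8 - 10*(-6.4) = 23.24 - (-64) = 87.24
Imag = 8.3*(-6.4) + 2.8*10 = -53.12 + 28 = -25.12

87.2400 - 25.1200i


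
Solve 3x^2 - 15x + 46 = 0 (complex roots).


disc = (-15)^2 - 4*3*46 = 225 - 552 = -327
sqrt(|disc|) = sqrt(327) = 18.0831
Real part = 15/(2*3) = 2.5000
Imag part = 18.0831/(2*3) = 3.0139

2.5000 ± 3.0139i


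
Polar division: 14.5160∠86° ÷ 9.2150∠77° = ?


r = 14.5160 / 9.2150 = 1.5753
theta = 86° - 77° = 9° = 9° (mod 360)

1.5753 cis(9°)


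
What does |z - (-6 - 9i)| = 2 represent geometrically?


|z - z0| = r is a circle with center z0 and radius r.
Center = (-6, -9), radius = 2

Circle with center (-6, -9) and radius 2


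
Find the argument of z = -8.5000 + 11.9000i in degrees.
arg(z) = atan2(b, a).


Re = -8.5, Im = 11.9
arg = atan2(11.9, -8.5) = 125.5377 degrees

arg(z) = 125.5377 degrees


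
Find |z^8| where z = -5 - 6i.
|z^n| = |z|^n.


|z| = sqrt(25+36) = sqrt(61) = 7.8102
|z^8| = |z|^8 = (sqrt(61))^8 = 61^4 = 13845841

|z^8| = 13845841


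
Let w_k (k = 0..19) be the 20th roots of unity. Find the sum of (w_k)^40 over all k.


The roots are w_k = w^k with w = e^(2*pi*i/20), and (w^k)^40 = (w^40)^k.
So S = 1 + u + u^2 + ... + u^(19) with u = w^40.
40 = 2*20 + 0, so 40 is a multiple of 20 and u = (w^20)^2 = 1.
Every one of the 20 terms equals 1: S = 20

S = 20


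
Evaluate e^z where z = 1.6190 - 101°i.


e^1.6190 = 5.0480
cos(-101°) = -0.1908
sin(-101°) = -0.98163
Real = 5.0480*(-0.1908) = -0.9632
Imag = 5.0480*(-0.98163) = -4.9553

-0.9632 - 4.9553i


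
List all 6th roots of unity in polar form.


The 6th roots of unity are cis(360k/6°) for k=0..5
Angle step = 360/6 = 60°
Primitive root: cis(60°)
Primitive root = 0.5000 + 0.8660i

6 roots at angles: 0°, 60°, 120°, 180°, 240°, 300°


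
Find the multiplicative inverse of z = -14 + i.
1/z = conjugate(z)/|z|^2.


|z|^2 = 196+1 = 197
1/z = (-14 - 1i)/197

1/z = -0.0711 - 0.0051i


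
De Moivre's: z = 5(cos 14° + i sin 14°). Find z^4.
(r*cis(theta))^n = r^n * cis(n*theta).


r^4 = 5^4 = 625
n*theta = 4*14° = 56° = 56° (mod 360)
a = 625*cos(56°) = 349.4956
b = 625*sin(56°) = 518.1485

625 cis(56°) = 349.4956 + 518.1485i


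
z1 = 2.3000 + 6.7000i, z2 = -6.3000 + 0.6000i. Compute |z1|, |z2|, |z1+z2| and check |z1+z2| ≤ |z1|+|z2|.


|z1| = sqrt(2.3^2 + 6.7^2) = sqrt(50.18) = 7.0838
|z2| = sqrt((-6.3)^2 + 0.6^2) = sqrt(40.05) = 6.3285
z1+z2 = -4.0000 + 7.3000i
|z1+z2| = sqrt(69.29) = 8.3241
|z1|+|z2| = 7.0838 + 6.3285 = 13.4123

|z1+z2| = 8.3241 ≤ |z1|+|z2| = 13.4123 (verified)


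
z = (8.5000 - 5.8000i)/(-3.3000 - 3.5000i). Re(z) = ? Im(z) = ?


Multiply by conjugate: (8.5000 - 5.8000i)(-3.3000 + 3.5000i) / ((-3.3)^2 + (-3.5)^2)
Numerator real = 8.5*(-3.3) - (5.8)*(-3.5) = -7.75
Numerator imag = -5.8*(-3.3) - 8.5*(-3.5) = 48.89
Denominator = 23.14
Re(z) = -7.75/23.14 = -0.3349
Im(z) = 48.89/23.14 = 2.1128

Re(z) = -0.3349, Im(z) = 2.1128


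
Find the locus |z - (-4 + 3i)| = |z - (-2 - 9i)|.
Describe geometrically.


Equal distances means the locus is the perpendicular bisector of z1 and z2.
Midpoint = ((-4+(-2))/2, (3+(-9))/2) = (-3.0000, -3.0000)

Perpendicular bisector through (-3.0000, -3.0000)


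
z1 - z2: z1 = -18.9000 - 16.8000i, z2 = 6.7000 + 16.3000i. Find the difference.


Real: -18.9 - 6.7 = -25.6
Imag: -16.8 - 16.3 = -33.1

-25.6000 - 33.1000i


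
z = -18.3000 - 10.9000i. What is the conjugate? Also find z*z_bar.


z_bar = -18.3000 + 10.9000i
z*z_bar = (-18.3)^2 + (-10.9)^2 = 334.89 + 118.81 = 453.7

z_bar = -18.3000 + 10.9000i, z*z_bar = 453.7


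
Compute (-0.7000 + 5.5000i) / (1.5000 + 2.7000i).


Conjugate of z2 = 1.5000 - 2.7000i
Numerator: (-0.7000 + 5.5000i)(1.5000 - 2.7000i) = 13.8000 + 10.1400i
Denominator: 1.5^2 + 2.7^2 = 9.54
Result = (13.8000 + 10.1400i)/9.54

1.4465 + 1.0629i


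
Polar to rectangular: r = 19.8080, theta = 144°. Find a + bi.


a = 19.8080*cos(144°) = 19.8080*(-0.809017) = -16.0250
b = 19.8080*sin(144°) = 19.8080*0.58779 = 11.6429

-16.0250 + 11.6429i


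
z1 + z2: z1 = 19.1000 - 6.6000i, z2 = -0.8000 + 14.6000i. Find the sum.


Real: 19.1 - 0.8 = 18.3
Imag: -6.6 + 14.6 = 8

18.3000 + 8.0000i


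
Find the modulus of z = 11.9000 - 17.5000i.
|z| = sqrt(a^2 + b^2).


|z| = sqrt(11.9^2 + (-17.5)^2) = sqrt(141.61 + 306.25) = sqrt(447.86) = 21.1627

|z| = 21.1627


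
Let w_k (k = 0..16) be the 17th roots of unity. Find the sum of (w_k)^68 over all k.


The roots are w_k = w^k with w = e^(2*pi*i/17), and (w^k)^68 = (w^68)^k.
So S = 1 + u + u^2 + ... + u^(16) with u = w^68.
68 = 4*17 + 0, so 68 is a multiple of 17 and u = (w^17)^4 = 1.
Every one of the 17 terms equals 1: S = 17

S = 17


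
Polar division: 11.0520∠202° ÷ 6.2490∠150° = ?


r = 11.0520 / 6.2490 = 1.7686
theta = 202° - 150° = 52° = 52° (mod 360)

1.7686 cis(52°)


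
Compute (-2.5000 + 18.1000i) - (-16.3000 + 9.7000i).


Real: -2.5 + 16.3 = 13.8
Imag: 18.1 - 9.7 = 8.4

13.8000 + 8.4000i


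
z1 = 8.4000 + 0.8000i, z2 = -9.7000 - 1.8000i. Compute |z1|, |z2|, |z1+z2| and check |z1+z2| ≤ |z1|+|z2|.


|z1| = sqrt(8.4^2 + 0.8^2) = sqrt(71.2) = 8.4380
|z2| = sqrt((-9.7)^2 + (-1.8)^2) = sqrt(97.33) = 9.8656
z1+z2 = -1.3000 - i
|z1+z2| = sqrt(2.69) = 1.6401
|z1|+|z2| = 8.4380 + 9.8656 = 18.3036

|z1+z2| = 1.6401 ≤ |z1|+|z2| = 18.3036 (verified)


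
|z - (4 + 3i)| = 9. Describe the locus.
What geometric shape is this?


|z - z0| = r is a circle with center z0 and radius r.
Center = (4, 3), radius = 9

Circle with center (4, 3) and radius 9


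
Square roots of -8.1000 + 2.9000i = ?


|z| = sqrt(65.61+8.41) = 8.6035
sqrt((|z|+a)/2) = sqrt((8.6035+(-8.1))/2) = sqrt(0.2517) = 0.5017
sqrt((|z|-a)/2) = sqrt((8.6035-(-8.1))/2) = sqrt(8.3517) = 2.8899

±(0.5017 + 2.8899i) i.e. 0.5017 + 2.8899i and -0.5017 - 2.8899i


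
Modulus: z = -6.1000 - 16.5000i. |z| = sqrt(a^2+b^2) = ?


|z| = sqrt((-6.1)^2 + (-16.5)^2) = sqrt(37.21 + 272.25) = sqrt(309.46) = 17.5915

|z| = 17.5915


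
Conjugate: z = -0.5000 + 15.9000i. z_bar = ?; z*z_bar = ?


z_bar = -0.5000 - 15.9000i
z*z_bar = (-0.5)^2 + 15.9^2 = 0.25 + 252.81 = 253.06

z_bar = -0.5000 - 15.9000i, z*z_bar = 253.06


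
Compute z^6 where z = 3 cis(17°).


r^6 = 3^6 = 729
n*theta = 6*17° = 102° = 102° (mod 360)
a = 729*cos(102°) = -151.5676
b = 729*sin(102°) = 713.0696

729 cis(102°) = -151.5676 + 713.0696i


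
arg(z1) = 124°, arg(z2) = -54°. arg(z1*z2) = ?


arg(z1*z2) = 124° - 54° = 70°
Normalized to (-180°, 180°]: 70°

70°


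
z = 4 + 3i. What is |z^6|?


|z| = sqrt(16+9) = sqrt(25) = 5
|z^6| = |z|^6 = 5^6 = 15625

|z^6| = 15625


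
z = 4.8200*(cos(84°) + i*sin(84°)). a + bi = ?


a = 4.8200*cos(84°) = 4.8200*0.10453 = 0.5038
b = 4.8200*sin(84°) = 4.8200*0.99452 = 4.7936

0.5038 + 4.7936i


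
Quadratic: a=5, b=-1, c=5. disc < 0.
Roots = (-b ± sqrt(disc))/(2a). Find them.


disc = (-1)^2 - 4*5*5 = 1 - 100 = -99
sqrt(|disc|) = sqrt(99) = 9.9499
Real part = 1/(2*5) = 0.1000
Imag part = 9.9499/(2*5) = 0.9950

0.1000 ± 0.9950i


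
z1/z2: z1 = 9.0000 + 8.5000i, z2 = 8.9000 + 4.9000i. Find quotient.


Conjugate of z2 = 8.9000 - 4.9000i
Numerator: (9.0000 + 8.5000i)(8.9000 - 4.9000i) = 121.7500 + 31.5500i
Denominator: 8.9^2 + 4.9^2 = 103.22
Result = (121.7500 + 31.5500i)/103.22

1.1795 + 0.3057i


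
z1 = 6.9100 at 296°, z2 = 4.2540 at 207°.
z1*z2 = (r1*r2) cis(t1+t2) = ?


r = 6.9100 * 4.2540 = 29.3951
theta = 296° + 207° = 503° = 143° (mod 360)

29.3951 cis(143°)


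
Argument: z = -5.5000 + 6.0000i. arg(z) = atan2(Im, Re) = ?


Re = -5.5, Im = 6
arg = atan2(6, -5.5) = 132.5104 degrees

arg(z) = 132.5104 degrees
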